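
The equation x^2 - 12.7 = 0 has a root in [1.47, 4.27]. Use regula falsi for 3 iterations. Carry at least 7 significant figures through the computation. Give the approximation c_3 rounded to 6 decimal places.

False-position update: c = (a·f(b) − b·f(a))/(f(b) − f(a)); replace the endpoint whose sign matches f(c).
f(1.470000) = -10.539100, f(4.270000) = 5.532900
step 1: c = 3.306080, f(c) = -1.769834 < 0 → new bracket [3.306080, 4.270000]
step 2: c = 3.539688, f(c) = -0.170607 < 0 → new bracket [3.539688, 4.270000]
step 3: c = 3.561534, f(c) = -0.015477 < 0 → new bracket [3.561534, 4.270000]

3.561534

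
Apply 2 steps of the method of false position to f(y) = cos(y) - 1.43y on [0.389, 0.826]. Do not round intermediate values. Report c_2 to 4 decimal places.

f(0.389000) = 0.369019, f(0.826000) = -0.503358
step 1: c = 0.573853, f(c) = 0.019206 > 0 → new bracket [0.573853, 0.826000]
step 2: c = 0.583120, f(c) = 0.000887 > 0 → new bracket [0.583120, 0.826000]

0.5831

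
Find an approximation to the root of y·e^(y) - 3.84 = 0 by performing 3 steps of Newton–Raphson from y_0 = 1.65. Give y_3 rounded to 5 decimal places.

1.18006

f'(y) = (y + 1)·e^(y)
y_0 = 1.650000: f = 4.751517, f' = 13.798497 → y_1 = 1.650000 - (4.751517)/(13.798497) = 1.305650
y_1 = 1.305650: f = 0.977959, f' = 8.508045 → y_2 = 1.305650 - (0.977959)/(8.508045) = 1.190704
y_2 = 1.190704: f = 0.076700, f' = 7.206098 → y_3 = 1.190704 - (0.076700)/(7.206098) = 1.180061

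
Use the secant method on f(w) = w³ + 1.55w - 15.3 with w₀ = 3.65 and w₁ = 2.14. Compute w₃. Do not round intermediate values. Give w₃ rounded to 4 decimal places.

2.2781

f(w_0) = 38.984625, f(w_1) = -2.182656
w_2 = 2.140000 - (-2.182656)·(2.140000 - 3.650000)/(-2.182656 - (38.984625)) = 2.220059; f(w_2) = -0.916989
w_3 = 2.220059 - (-0.916989)·(2.220059 - 2.140000)/(-0.916989 - (-2.182656)) = 2.278062; f(w_3) = 0.053159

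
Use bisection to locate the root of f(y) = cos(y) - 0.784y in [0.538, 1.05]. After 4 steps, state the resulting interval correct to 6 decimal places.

[0.826000, 0.858000]

f(0.538000) = 0.436943, f(1.050000) = -0.325629 (opposite signs)
step 1: m = 0.794000, f(m) = 0.078502 > 0 → root in [0.794000, 1.050000]
step 2: m = 0.922000, f(m) = -0.118620 < 0 → root in [0.794000, 0.922000]
step 3: m = 0.858000, f(m) = -0.018720 < 0 → root in [0.794000, 0.858000]
step 4: m = 0.826000, f(m) = 0.030238 > 0 → root in [0.826000, 0.858000]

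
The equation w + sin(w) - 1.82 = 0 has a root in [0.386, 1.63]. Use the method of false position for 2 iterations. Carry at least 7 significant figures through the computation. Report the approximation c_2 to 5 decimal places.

0.99933

f(0.386000) = -1.057514, f(1.630000) = 0.808248
step 1: c = 1.091099, f(c) = 0.158234 > 0 → new bracket [0.386000, 1.091099]
step 2: c = 0.999328, f(c) = 0.020436 > 0 → new bracket [0.386000, 0.999328]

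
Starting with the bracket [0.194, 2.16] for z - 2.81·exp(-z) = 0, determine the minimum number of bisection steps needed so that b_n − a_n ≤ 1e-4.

Initial width b − a = 2.16 − 0.194 = 1.966000.
After n steps the width is (b−a)/2^n; need (b−a)/2^n ≤ 1e-4.
So n ≥ log₂(1.966000/1e-4) = log₂(19660.0000) ≈ 14.2630.
Hence n = 15.

15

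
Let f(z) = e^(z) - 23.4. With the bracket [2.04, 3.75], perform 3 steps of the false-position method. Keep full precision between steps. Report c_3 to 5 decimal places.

f(2.040000) = -15.709391, f(3.750000) = 19.121082
step 1: c = 2.811252, f(c) = -6.769280 < 0 → new bracket [2.811252, 3.750000]
step 2: c = 3.056696, f(c) = -2.142788 < 0 → new bracket [3.056696, 3.750000]
step 3: c = 3.126561, f(c) = -0.604541 < 0 → new bracket [3.126561, 3.750000]

3.12656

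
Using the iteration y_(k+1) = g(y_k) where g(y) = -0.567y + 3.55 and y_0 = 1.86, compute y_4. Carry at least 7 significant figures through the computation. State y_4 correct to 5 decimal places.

y_1 = g(1.860000) = 2.495380
y_2 = g(2.495380) = 2.135120
y_3 = g(2.135120) = 2.339387
y_4 = g(2.339387) = 2.223567

2.22357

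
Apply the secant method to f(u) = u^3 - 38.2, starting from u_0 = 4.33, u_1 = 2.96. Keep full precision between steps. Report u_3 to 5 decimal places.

3.38182

Secant update: u_(k+1) = u_k − f(u_k)·(u_k − u_(k-1))/(f(u_k) − f(u_(k-1))).
f(u_0) = 42.982737, f(u_1) = -12.265664
u_2 = 2.960000 - (-12.265664)·(2.960000 - 4.330000)/(-12.265664 - (42.982737)) = 3.264153; f(u_2) = -3.421450
u_3 = 3.264153 - (-3.421450)·(3.264153 - 2.960000)/(-3.421450 - (-12.265664)) = 3.381817; f(u_3) = 0.476769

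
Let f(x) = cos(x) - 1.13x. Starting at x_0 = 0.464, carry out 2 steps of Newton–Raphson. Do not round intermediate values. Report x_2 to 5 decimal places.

f'(x) = -sin(x) - 1.13
x_0 = 0.464000: f = 0.369950, f' = -1.577529 → x_1 = 0.464000 - (0.369950)/(-1.577529) = 0.698512
x_1 = 0.698512: f = -0.023519, f' = -1.773079 → x_2 = 0.698512 - (-0.023519)/(-1.773079) = 0.685248

0.68525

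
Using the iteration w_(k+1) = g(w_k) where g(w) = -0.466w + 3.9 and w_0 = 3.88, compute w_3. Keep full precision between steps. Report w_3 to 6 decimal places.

w_1 = g(3.880000) = 2.091920
w_2 = g(2.091920) = 2.925165
w_3 = g(2.925165) = 2.536873

2.536873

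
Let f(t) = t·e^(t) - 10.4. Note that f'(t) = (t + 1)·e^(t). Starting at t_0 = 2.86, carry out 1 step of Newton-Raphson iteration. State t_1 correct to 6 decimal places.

t_0 = 2.860000: f = 39.539967, f' = 67.401494 → t_1 = 2.860000 - (39.539967)/(67.401494) = 2.273367

2.273367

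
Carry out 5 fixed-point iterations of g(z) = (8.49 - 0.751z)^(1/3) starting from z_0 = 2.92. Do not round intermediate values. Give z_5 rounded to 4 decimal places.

1.9175

z_1 = g(2.920000) = 1.846629
z_2 = g(1.846629) = 1.922284
z_3 = g(1.922284) = 1.917145
z_4 = g(1.917145) = 1.917495
z_5 = g(1.917495) = 1.917471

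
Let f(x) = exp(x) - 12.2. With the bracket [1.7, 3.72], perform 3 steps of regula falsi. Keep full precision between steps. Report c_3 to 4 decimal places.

f(1.700000) = -6.726053, f(3.720000) = 29.064394
step 1: c = 2.079616, f(c) = -4.198604 < 0 → new bracket [2.079616, 3.720000]
step 2: c = 2.286673, f(c) = -2.357866 < 0 → new bracket [2.286673, 3.720000]
step 3: c = 2.394227, f(c) = -1.240280 < 0 → new bracket [2.394227, 3.720000]

2.3942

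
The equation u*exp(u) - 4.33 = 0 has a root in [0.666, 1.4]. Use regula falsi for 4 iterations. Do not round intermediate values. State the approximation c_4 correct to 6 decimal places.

False-position update: c = (a·f(b) − b·f(a))/(f(b) − f(a)); replace the endpoint whose sign matches f(c).
f(0.666000) = -3.033674, f(1.400000) = 1.347280
step 1: c = 1.174272, f(c) = -0.530306 < 0 → new bracket [1.174272, 1.400000]
step 2: c = 1.238027, f(c) = -0.060292 < 0 → new bracket [1.238027, 1.400000]
step 3: c = 1.244965, f(c) = -0.006472 < 0 → new bracket [1.244965, 1.400000]
step 4: c = 1.245706, f(c) = -0.000690 < 0 → new bracket [1.245706, 1.400000]

1.245706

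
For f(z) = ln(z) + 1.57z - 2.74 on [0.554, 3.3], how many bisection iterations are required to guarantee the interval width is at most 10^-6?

Initial width b − a = 3.3 − 0.554 = 2.746000.
After n steps the width is (b−a)/2^n; need (b−a)/2^n ≤ 10^-6.
So n ≥ log₂(2.746000/10^-6) = log₂(2746000.0000) ≈ 21.3889.
Hence n = 22.

22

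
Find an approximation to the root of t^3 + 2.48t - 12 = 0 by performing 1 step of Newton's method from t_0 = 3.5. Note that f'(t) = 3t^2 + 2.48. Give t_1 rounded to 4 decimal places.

t_0 = 3.500000: f = 39.555000, f' = 39.230000 → t_1 = 3.500000 - (39.555000)/(39.230000) = 2.491716

2.4917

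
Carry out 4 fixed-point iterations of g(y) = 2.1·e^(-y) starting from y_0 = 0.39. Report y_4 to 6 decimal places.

0.592561

y_1 = g(0.390000) = 1.421819
y_2 = g(1.421819) = 0.506677
y_3 = g(0.506677) = 1.265238
y_4 = g(1.265238) = 0.592561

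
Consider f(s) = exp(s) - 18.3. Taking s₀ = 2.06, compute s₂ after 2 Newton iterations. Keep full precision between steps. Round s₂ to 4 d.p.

3.0078

f'(s) = exp(s)
s_0 = 2.060000: f = -10.454030, f' = 7.845970 → s_1 = 2.060000 - (-10.454030)/(7.845970) = 3.392408
s_1 = 3.392408: f = 11.437464, f' = 29.737464 → s_2 = 3.392408 - (11.437464)/(29.737464) = 3.007793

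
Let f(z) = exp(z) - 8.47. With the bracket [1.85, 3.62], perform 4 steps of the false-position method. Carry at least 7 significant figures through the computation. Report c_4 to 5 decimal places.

f(1.850000) = -2.110180, f(3.620000) = 28.867568
step 1: c = 1.970571, f(c) = -1.295228 < 0 → new bracket [1.970571, 3.620000]
step 2: c = 2.041400, f(c) = -0.768620 < 0 → new bracket [2.041400, 3.620000]
step 3: c = 2.082341, f(c) = -0.446772 < 0 → new bracket [2.082341, 3.620000]
step 4: c = 2.105776, f(c) = -0.256527 < 0 → new bracket [2.105776, 3.620000]

2.10578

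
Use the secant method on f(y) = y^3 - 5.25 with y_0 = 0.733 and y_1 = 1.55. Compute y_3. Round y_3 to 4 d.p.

1.7179

f(y_0) = -4.856167, f(y_1) = -1.526125
y_2 = 1.550000 - (-1.526125)·(1.550000 - 0.733000)/(-1.526125 - (-4.856167)) = 1.924423; f(y_2) = 1.876915
y_3 = 1.924423 - (1.876915)·(1.924423 - 1.550000)/(1.876915 - (-1.526125)) = 1.717913; f(y_3) = -0.180048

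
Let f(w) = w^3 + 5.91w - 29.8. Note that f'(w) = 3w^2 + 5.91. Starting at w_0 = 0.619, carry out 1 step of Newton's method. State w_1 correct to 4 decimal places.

Newton update: w ← w − f(w)/f'(w).
w_0 = 0.619000: f = -25.904533, f' = 7.059483 → w_1 = 0.619000 - (-25.904533)/(7.059483) = 4.288466

4.2885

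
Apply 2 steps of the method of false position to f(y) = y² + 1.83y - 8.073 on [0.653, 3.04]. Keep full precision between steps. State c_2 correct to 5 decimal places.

f(0.653000) = -6.451601, f(3.040000) = 6.731800
step 1: c = 1.821133, f(c) = -1.423799 < 0 → new bracket [1.821133, 3.040000]
step 2: c = 2.033922, f(c) = -0.214082 < 0 → new bracket [2.033922, 3.040000]

2.03392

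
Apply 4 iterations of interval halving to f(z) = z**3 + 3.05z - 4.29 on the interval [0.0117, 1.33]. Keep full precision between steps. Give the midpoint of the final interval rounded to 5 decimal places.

f(0.011700) = -4.254313, f(1.330000) = 2.119137 (opposite signs)
step 1: m = 0.670850, f(m) = -1.941998 < 0 → root in [0.670850, 1.330000]
step 2: m = 1.000425, f(m) = -0.237428 < 0 → root in [1.000425, 1.330000]
step 3: m = 1.165212, f(m) = 0.845931 > 0 → root in [1.000425, 1.165212]
step 4: m = 1.082819, f(m) = 0.282198 > 0 → root in [1.000425, 1.082819]
Midpoint of [1.000425, 1.082819] = 1.041622

1.04162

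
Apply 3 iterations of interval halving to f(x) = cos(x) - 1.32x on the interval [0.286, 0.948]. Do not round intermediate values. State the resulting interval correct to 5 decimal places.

f(0.286000) = 0.581860, f(0.948000) = -0.668051 (opposite signs)
step 1: m = 0.617000, f(m) = 0.001178 > 0 → root in [0.617000, 0.948000]
step 2: m = 0.782500, f(m) = -0.323747 < 0 → root in [0.617000, 0.782500]
step 3: m = 0.699750, f(m) = -0.158667 < 0 → root in [0.617000, 0.699750]

[0.61700, 0.69975]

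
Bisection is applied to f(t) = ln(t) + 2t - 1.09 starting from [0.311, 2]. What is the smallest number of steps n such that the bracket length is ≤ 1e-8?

Initial width b − a = 2 − 0.311 = 1.689000.
After n steps the width is (b−a)/2^n; need (b−a)/2^n ≤ 1e-8.
So n ≥ log₂(1.689000/1e-8) = log₂(168900000.0000) ≈ 27.3316.
Hence n = 28.

28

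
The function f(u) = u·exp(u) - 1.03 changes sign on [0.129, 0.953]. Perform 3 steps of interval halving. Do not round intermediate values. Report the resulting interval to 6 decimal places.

f(0.129000) = -0.883238, f(0.953000) = 1.441585 (opposite signs)
step 1: m = 0.541000, f(m) = -0.100711 < 0 → root in [0.541000, 0.953000]
step 2: m = 0.747000, f(m) = 0.546662 > 0 → root in [0.541000, 0.747000]
step 3: m = 0.644000, f(m) = 0.196229 > 0 → root in [0.541000, 0.644000]

[0.541000, 0.644000]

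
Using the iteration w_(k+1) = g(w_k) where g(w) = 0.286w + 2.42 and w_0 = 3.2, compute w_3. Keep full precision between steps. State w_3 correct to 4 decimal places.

w_1 = g(3.200000) = 3.335200
w_2 = g(3.335200) = 3.373867
w_3 = g(3.373867) = 3.384926

3.3849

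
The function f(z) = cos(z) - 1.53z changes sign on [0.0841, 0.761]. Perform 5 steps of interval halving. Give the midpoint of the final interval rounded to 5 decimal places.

f(0.084100) = 0.867793, f(0.761000) = -0.440183 (opposite signs)
step 1: m = 0.422550, f(m) = 0.265545 > 0 → root in [0.422550, 0.761000]
step 2: m = 0.591775, f(m) = -0.075464 < 0 → root in [0.422550, 0.591775]
step 3: m = 0.507162, f(m) = 0.098168 > 0 → root in [0.507162, 0.591775]
step 4: m = 0.549469, f(m) = 0.012115 > 0 → root in [0.549469, 0.591775]
step 5: m = 0.570622, f(m) = -0.031486 < 0 → root in [0.549469, 0.570622]
Midpoint of [0.549469, 0.570622] = 0.560045

0.56005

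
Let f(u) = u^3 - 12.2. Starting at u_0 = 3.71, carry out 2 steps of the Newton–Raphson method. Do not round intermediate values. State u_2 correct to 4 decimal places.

f'(u) = 3u^2
u_0 = 3.710000: f = 38.864811, f' = 41.292300 → u_1 = 3.710000 - (38.864811)/(41.292300) = 2.768788
u_1 = 2.768788: f = 9.026045, f' = 22.998560 → u_2 = 2.768788 - (9.026045)/(22.998560) = 2.376327

2.3763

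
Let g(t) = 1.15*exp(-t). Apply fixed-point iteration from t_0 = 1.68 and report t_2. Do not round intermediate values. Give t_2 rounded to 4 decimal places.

0.9281

t_1 = g(1.680000) = 0.214330
t_2 = g(0.214330) = 0.928144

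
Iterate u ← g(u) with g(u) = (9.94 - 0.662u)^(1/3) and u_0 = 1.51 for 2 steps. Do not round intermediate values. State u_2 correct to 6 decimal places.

2.046099

u_1 = g(1.510000) = 2.075481
u_2 = g(2.075481) = 2.046099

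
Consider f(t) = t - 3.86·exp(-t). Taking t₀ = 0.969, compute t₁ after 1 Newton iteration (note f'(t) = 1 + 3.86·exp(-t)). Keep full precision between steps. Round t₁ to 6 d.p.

t_0 = 0.969000: f = -0.495725, f' = 2.464725 → t_1 = 0.969000 - (-0.495725)/(2.464725) = 1.170128

1.170128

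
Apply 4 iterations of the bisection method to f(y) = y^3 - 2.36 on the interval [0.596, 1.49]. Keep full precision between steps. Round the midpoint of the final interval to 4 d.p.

f(0.596000) = -2.148291, f(1.490000) = 0.947949 (opposite signs)
step 1: m = 1.043000, f(m) = -1.225373 < 0 → root in [1.043000, 1.490000]
step 2: m = 1.266500, f(m) = -0.328506 < 0 → root in [1.266500, 1.490000]
step 3: m = 1.378250, f(m) = 0.258087 > 0 → root in [1.266500, 1.378250]
step 4: m = 1.322375, f(m) = -0.047595 < 0 → root in [1.322375, 1.378250]
Midpoint of [1.322375, 1.378250] = 1.350313

1.3503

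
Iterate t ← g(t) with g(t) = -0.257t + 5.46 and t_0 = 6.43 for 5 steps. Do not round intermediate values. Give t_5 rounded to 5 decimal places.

4.34134

t_1 = g(6.430000) = 3.807490
t_2 = g(3.807490) = 4.481475
t_3 = g(4.481475) = 4.308261
t_4 = g(4.308261) = 4.352777
t_5 = g(4.352777) = 4.341336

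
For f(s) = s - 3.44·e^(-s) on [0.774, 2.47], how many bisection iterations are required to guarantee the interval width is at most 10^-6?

21

Initial width b − a = 2.47 − 0.774 = 1.696000.
After n steps the width is (b−a)/2^n; need (b−a)/2^n ≤ 10^-6.
So n ≥ log₂(1.696000/10^-6) = log₂(1696000.0000) ≈ 20.6937.
Hence n = 21.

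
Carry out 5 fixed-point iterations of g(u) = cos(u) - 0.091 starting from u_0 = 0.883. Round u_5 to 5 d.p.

u_1 = g(0.883000) = 0.543836
u_2 = g(0.543836) = 0.764730
u_3 = g(0.764730) = 0.630569
u_4 = g(0.630569) = 0.716692
u_5 = g(0.716692) = 0.662983

0.66298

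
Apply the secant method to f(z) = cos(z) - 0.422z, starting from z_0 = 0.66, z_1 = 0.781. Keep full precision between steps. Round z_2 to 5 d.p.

1.13299

f(z_0) = 0.511472, f(z_1) = 0.380628
z_2 = 0.781000 - (0.380628)·(0.781000 - 0.660000)/(0.380628 - (0.511472)) = 1.132991; f(z_2) = -0.054169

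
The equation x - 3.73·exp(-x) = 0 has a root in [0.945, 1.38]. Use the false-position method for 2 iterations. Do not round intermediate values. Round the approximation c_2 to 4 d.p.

f(0.945000) = -0.504775, f(1.380000) = 0.441612
step 1: c = 1.177016, f(c) = 0.027441 > 0 → new bracket [0.945000, 1.177016]
step 2: c = 1.165053, f(c) = 0.001644 > 0 → new bracket [0.945000, 1.165053]

1.1651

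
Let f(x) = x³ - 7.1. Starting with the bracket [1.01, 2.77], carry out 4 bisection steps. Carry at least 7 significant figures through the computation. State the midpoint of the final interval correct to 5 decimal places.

f(1.010000) = -6.069699, f(2.770000) = 14.153933 (opposite signs)
step 1: m = 1.890000, f(m) = -0.348731 < 0 → root in [1.890000, 2.770000]
step 2: m = 2.330000, f(m) = 5.549337 > 0 → root in [1.890000, 2.330000]
step 3: m = 2.110000, f(m) = 2.293931 > 0 → root in [1.890000, 2.110000]
step 4: m = 2.000000, f(m) = 0.900000 > 0 → root in [1.890000, 2.000000]
Midpoint of [1.890000, 2.000000] = 1.945000

1.94500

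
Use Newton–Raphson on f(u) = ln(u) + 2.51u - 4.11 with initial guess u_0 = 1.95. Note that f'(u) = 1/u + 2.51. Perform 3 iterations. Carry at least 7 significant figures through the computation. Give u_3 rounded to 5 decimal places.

u_0 = 1.950000: f = 1.452329, f' = 3.022821 → u_1 = 1.950000 - (1.452329)/(3.022821) = 1.469545
u_1 = 1.469545: f = -0.036489, f' = 3.190483 → u_2 = 1.469545 - (-0.036489)/(3.190483) = 1.480982
u_2 = 1.480982: f = -0.000030, f' = 3.185228 → u_3 = 1.480982 - (-0.000030)/(3.185228) = 1.480991

1.48099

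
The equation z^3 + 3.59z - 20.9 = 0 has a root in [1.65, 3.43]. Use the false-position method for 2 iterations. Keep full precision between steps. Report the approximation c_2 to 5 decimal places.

2.24926

f(1.650000) = -10.484375, f(3.430000) = 31.767307
step 1: c = 2.091691, f(c) = -4.239323 < 0 → new bracket [2.091691, 3.430000]
step 2: c = 2.249260, f(c) = -1.445769 < 0 → new bracket [2.249260, 3.430000]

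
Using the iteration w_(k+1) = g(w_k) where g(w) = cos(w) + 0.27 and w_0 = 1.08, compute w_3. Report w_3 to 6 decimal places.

w_1 = g(1.080000) = 0.741328
w_2 = g(0.741328) = 1.007572
w_3 = g(1.007572) = 0.803915

0.803915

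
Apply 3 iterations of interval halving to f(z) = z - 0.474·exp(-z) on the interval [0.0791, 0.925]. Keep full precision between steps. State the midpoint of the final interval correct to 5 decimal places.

f(0.079100) = -0.358851, f(0.925000) = 0.737044 (opposite signs)
step 1: m = 0.502050, f(m) = 0.215143 > 0 → root in [0.079100, 0.502050]
step 2: m = 0.290575, f(m) = -0.063898 < 0 → root in [0.290575, 0.502050]
step 3: m = 0.396313, f(m) = 0.077407 > 0 → root in [0.290575, 0.396313]
Midpoint of [0.290575, 0.396313] = 0.343444

0.34344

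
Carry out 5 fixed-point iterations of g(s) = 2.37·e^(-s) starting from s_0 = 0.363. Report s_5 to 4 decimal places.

1.3984

s_1 = g(0.363000) = 1.648540
s_2 = g(1.648540) = 0.455823
s_3 = g(0.455823) = 1.502404
s_4 = g(1.502404) = 0.527549
s_5 = g(0.527549) = 1.398418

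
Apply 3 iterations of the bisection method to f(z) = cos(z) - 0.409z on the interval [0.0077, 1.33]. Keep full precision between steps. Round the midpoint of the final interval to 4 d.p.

f(0.007700) = 0.996821, f(1.330000) = -0.305494 (opposite signs)
step 1: m = 0.668850, f(m) = 0.510976 > 0 → root in [0.668850, 1.330000]
step 2: m = 0.999425, f(m) = 0.132021 > 0 → root in [0.999425, 1.330000]
step 3: m = 1.164713, f(m) = -0.081353 < 0 → root in [0.999425, 1.164713]
Midpoint of [0.999425, 1.164713] = 1.082069

1.0821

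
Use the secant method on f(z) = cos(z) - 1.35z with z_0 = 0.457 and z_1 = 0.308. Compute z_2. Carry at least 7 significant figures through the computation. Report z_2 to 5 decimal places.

Secant update: z_(k+1) = z_k − f(z_k)·(z_k − z_(k-1))/(f(z_k) − f(z_(k-1))).
f(z_0) = 0.280430, f(z_1) = 0.537142
z_2 = 0.308000 - (0.537142)·(0.308000 - 0.457000)/(0.537142 - (0.280430)) = 0.619767; f(z_2) = -0.022671

0.61977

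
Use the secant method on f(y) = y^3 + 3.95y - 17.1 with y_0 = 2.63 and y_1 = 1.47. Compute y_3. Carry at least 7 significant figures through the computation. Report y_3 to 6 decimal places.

f(y_0) = 11.479947, f(y_1) = -8.116977
y_2 = 1.470000 - (-8.116977)·(1.470000 - 2.630000)/(-8.116977 - (11.479947)) = 1.950468; f(y_2) = -1.975438
y_3 = 1.950468 - (-1.975438)·(1.950468 - 1.470000)/(-1.975438 - (-8.116977)) = 2.105011; f(y_3) = 0.542253

2.105011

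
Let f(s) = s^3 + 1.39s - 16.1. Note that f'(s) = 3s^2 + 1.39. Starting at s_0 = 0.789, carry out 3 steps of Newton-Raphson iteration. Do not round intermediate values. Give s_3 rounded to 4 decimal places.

2.7312

s_0 = 0.789000: f = -14.512121, f' = 3.257563 → s_1 = 0.789000 - (-14.512121)/(3.257563) = 5.243901
s_1 = 5.243901: f = 135.388429, f' = 83.885496 → s_2 = 5.243901 - (135.388429)/(83.885496) = 3.629934
s_2 = 3.629934: f = 36.775146, f' = 40.919262 → s_3 = 3.629934 - (36.775146)/(40.919262) = 2.731209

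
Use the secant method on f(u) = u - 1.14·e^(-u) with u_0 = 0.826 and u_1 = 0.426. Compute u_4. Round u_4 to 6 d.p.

0.615823

f(u_0) = 0.326911, f(u_1) = -0.318553
u_2 = 0.426000 - (-0.318553)·(0.426000 - 0.826000)/(-0.318553 - (0.326911)) = 0.623410; f(u_2) = 0.012241
u_3 = 0.623410 - (0.012241)·(0.623410 - 0.426000)/(0.012241 - (-0.318553)) = 0.616105; f(u_3) = 0.000455
u_4 = 0.616105 - (0.000455)·(0.616105 - 0.623410)/(0.000455 - (0.012241)) = 0.615823; f(u_4) = -0.000001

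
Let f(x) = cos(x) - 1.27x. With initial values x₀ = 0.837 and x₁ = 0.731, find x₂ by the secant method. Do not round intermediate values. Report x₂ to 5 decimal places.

f(x_0) = -0.393296, f(x_1) = -0.183863
x_2 = 0.731000 - (-0.183863)·(0.731000 - 0.837000)/(-0.183863 - (-0.393296)) = 0.637942; f(x_2) = -0.006863

0.63794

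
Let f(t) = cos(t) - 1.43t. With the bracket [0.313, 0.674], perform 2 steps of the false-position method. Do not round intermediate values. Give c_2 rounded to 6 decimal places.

0.583466

f(0.313000) = 0.503824, f(0.674000) = -0.182489
step 1: c = 0.578011, f(c) = 0.010995 > 0 → new bracket [0.578011, 0.674000]
step 2: c = 0.583466, f(c) = 0.000202 > 0 → new bracket [0.583466, 0.674000]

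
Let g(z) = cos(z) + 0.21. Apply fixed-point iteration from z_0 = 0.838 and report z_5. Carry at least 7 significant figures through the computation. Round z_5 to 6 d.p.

0.867223

z_1 = g(0.838000) = 0.878951
z_2 = g(0.878951) = 0.847959
z_3 = g(0.847959) = 0.871515
z_4 = g(0.871515) = 0.853668
z_5 = g(0.853668) = 0.867223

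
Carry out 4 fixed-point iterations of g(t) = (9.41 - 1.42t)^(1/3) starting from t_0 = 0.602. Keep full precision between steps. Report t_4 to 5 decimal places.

t_1 = g(0.602000) = 2.045233
t_2 = g(2.045233) = 1.866808
t_3 = g(1.866808) = 1.890734
t_4 = g(1.890734) = 1.887560

1.88756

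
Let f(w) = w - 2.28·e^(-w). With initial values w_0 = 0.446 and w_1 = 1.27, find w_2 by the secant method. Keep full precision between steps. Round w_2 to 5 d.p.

0.95425

f(w_0) = -1.013619, f(w_1) = 0.629704
w_2 = 1.270000 - (0.629704)·(1.270000 - 0.446000)/(0.629704 - (-1.013619)) = 0.954252; f(w_2) = 0.076224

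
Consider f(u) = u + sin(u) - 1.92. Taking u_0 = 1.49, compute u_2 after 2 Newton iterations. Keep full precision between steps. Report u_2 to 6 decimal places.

1.049740

f'(u) = 1 + cos(u)
u_0 = 1.490000: f = 0.566738, f' = 1.080708 → u_1 = 1.490000 - (0.566738)/(1.080708) = 0.965587
u_1 = 0.965587: f = -0.132030, f' = 1.568934 → u_2 = 0.965587 - (-0.132030)/(1.568934) = 1.049740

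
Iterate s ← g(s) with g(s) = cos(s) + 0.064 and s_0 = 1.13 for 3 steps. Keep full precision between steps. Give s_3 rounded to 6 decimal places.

s_1 = g(1.130000) = 0.490660
s_2 = g(0.490660) = 0.946022
s_3 = g(0.946022) = 0.648914

0.648914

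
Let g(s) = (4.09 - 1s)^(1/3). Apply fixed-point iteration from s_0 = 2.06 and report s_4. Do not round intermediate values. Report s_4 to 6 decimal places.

1.392746

s_1 = g(2.060000) = 1.266189
s_2 = g(1.266189) = 1.413444
s_3 = g(1.413444) = 1.388435
s_4 = g(1.388435) = 1.392746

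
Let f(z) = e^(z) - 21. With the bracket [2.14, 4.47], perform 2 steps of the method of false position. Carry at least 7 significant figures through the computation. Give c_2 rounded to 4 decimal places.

2.7367

f(2.140000) = -12.500562, f(4.470000) = 66.356723
step 1: c = 2.509355, f(c) = -8.703008 < 0 → new bracket [2.509355, 4.470000]
step 2: c = 2.736687, f(c) = -5.564236 < 0 → new bracket [2.736687, 4.470000]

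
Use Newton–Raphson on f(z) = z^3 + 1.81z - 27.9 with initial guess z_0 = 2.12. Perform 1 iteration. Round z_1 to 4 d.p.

3.0704

f'(z) = 3z^2 + 1.81
z_0 = 2.120000: f = -14.534672, f' = 15.293200 → z_1 = 2.120000 - (-14.534672)/(15.293200) = 3.070401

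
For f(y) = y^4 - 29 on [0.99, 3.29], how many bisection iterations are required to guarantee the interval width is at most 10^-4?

15

Initial width b − a = 3.29 − 0.99 = 2.300000.
After n steps the width is (b−a)/2^n; need (b−a)/2^n ≤ 10^-4.
So n ≥ log₂(2.300000/10^-4) = log₂(23000.0000) ≈ 14.4893.
Hence n = 15.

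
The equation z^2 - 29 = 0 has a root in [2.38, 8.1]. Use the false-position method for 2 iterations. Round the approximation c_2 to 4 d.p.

f(2.380000) = -23.335600, f(8.100000) = 36.610000
step 1: c = 4.606679, f(c) = -7.778505 < 0 → new bracket [4.606679, 8.100000]
step 2: c = 5.218838, f(c) = -1.763728 < 0 → new bracket [5.218838, 8.100000]

5.2188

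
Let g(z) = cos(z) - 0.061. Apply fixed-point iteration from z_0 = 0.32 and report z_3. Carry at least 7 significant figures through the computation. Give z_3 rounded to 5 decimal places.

z_1 = g(0.320000) = 0.888235
z_2 = g(0.888235) = 0.569782
z_3 = g(0.569782) = 0.781018

0.78102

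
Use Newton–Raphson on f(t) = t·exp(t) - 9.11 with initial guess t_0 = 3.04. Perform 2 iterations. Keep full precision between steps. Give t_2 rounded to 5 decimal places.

Newton update: t ← t − f(t)/f'(t).
f'(t) = (t + 1)·exp(t)
t_0 = 3.040000: f = 54.441939, f' = 84.457183 → t_1 = 3.040000 - (54.441939)/(84.457183) = 2.395390
t_1 = 2.395390: f = 17.173363, f' = 37.255840 → t_2 = 2.395390 - (17.173363)/(37.255840) = 1.934432

1.93443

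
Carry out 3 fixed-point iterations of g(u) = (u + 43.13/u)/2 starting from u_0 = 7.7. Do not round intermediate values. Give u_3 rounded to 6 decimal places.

u_1 = g(7.700000) = 6.650649
u_2 = g(6.650649) = 6.567865
u_3 = g(6.567865) = 6.567343

6.567343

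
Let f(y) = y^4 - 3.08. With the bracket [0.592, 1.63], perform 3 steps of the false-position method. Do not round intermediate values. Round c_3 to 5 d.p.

f(0.592000) = -2.957175, f(1.630000) = 3.979118
step 1: c = 1.034534, f(c) = -1.934541 < 0 → new bracket [1.034534, 1.630000]
step 2: c = 1.229330, f(c) = -0.796120 < 0 → new bracket [1.229330, 1.630000]
step 3: c = 1.296129, f(c) = -0.257769 < 0 → new bracket [1.296129, 1.630000]

1.29613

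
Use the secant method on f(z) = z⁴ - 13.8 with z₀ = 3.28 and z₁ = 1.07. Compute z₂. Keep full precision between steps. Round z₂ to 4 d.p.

f(z_0) = 101.943171, f(z_1) = -12.489204
z_2 = 1.070000 - (-12.489204)·(1.070000 - 3.280000)/(-12.489204 - (101.943171)) = 1.311200; f(z_2) = -10.844191

1.3112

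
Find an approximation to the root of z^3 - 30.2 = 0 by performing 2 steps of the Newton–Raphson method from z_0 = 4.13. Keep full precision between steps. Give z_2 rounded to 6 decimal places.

3.129500

Newton update: z ← z − f(z)/f'(z).
f'(z) = 3z^2
z_0 = 4.130000: f = 40.244997, f' = 51.170700 → z_1 = 4.130000 - (40.244997)/(51.170700) = 3.343515
z_1 = 3.343515: f = 7.177458, f' = 33.537274 → z_2 = 3.343515 - (7.177458)/(33.537274) = 3.129500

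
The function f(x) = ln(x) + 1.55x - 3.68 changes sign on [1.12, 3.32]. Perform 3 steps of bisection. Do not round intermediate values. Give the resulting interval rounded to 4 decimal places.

f(1.120000) = -1.830671, f(3.320000) = 2.665965 (opposite signs)
step 1: m = 2.220000, f(m) = 0.558507 > 0 → root in [1.120000, 2.220000]
step 2: m = 1.670000, f(m) = -0.578676 < 0 → root in [1.670000, 2.220000]
step 3: m = 1.945000, f(m) = 0.000012 > 0 → root in [1.670000, 1.945000]

[1.6700, 1.9450]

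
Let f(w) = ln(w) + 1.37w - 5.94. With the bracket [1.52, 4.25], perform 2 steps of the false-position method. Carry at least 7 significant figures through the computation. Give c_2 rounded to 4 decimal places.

3.4390

f(1.520000) = -3.438890, f(4.250000) = 1.329419
step 1: c = 3.488868, f(c) = 0.089326 > 0 → new bracket [1.520000, 3.488868]
step 2: c = 3.439021, f(c) = 0.006645 > 0 → new bracket [1.520000, 3.439021]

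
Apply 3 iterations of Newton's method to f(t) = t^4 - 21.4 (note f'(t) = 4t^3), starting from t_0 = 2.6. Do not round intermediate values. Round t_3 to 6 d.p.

t_0 = 2.600000: f = 24.297600, f' = 70.304000 → t_1 = 2.600000 - (24.297600)/(70.304000) = 2.254392
t_1 = 2.254392: f = 4.429620, f' = 45.829857 → t_2 = 2.254392 - (4.429620)/(45.829857) = 2.157739
t_2 = 2.157739: f = 0.276815, f' = 40.184317 → t_3 = 2.157739 - (0.276815)/(40.184317) = 2.150850

2.150850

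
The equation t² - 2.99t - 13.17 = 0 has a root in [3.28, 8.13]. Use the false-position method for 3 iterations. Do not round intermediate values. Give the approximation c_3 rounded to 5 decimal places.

f(3.280000) = -12.218800, f(8.130000) = 28.618200
step 1: c = 4.731164, f(c) = -4.932268 < 0 → new bracket [4.731164, 8.130000]
step 2: c = 5.230828, f(c) = -1.448613 < 0 → new bracket [5.230828, 8.130000]
step 3: c = 5.370510, f(c) = -0.385450 < 0 → new bracket [5.370510, 8.130000]

5.37051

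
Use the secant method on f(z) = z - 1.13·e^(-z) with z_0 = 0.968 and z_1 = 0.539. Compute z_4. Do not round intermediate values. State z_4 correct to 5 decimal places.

0.61247

f(z_0) = 0.538779, f(z_1) = -0.120164
z_2 = 0.539000 - (-0.120164)·(0.539000 - 0.968000)/(-0.120164 - (0.538779)) = 0.617232; f(z_2) = 0.007670
z_3 = 0.617232 - (0.007670)·(0.617232 - 0.539000)/(0.007670 - (-0.120164)) = 0.612538; f(z_3) = 0.000108
z_4 = 0.612538 - (0.000108)·(0.612538 - 0.617232)/(0.000108 - (0.007670)) = 0.612471; f(z_4) = -0.000000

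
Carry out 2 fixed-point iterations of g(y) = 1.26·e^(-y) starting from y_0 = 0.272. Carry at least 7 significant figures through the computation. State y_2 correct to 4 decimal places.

y_1 = g(0.272000) = 0.959936
y_2 = g(0.959936) = 0.482476

0.4825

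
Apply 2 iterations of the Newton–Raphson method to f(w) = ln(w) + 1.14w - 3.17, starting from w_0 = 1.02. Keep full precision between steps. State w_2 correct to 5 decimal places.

2.11910

f'(w) = 1/w + 1.14
w_0 = 1.020000: f = -1.987397, f' = 2.120392 → w_1 = 1.020000 - (-1.987397)/(2.120392) = 1.957278
w_1 = 1.957278: f = -0.267148, f' = 1.650914 → w_2 = 1.957278 - (-0.267148)/(1.650914) = 2.119096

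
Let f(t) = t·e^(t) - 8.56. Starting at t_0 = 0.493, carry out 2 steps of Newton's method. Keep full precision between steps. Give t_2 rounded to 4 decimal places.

f'(t) = (t + 1)·e^(t)
t_0 = 0.493000: f = -7.752850, f' = 2.444370 → t_1 = 0.493000 - (-7.752850)/(2.444370) = 3.664717
t_1 = 3.664717: f = 134.529160, f' = 182.134239 → t_2 = 3.664717 - (134.529160)/(182.134239) = 2.926090

2.9261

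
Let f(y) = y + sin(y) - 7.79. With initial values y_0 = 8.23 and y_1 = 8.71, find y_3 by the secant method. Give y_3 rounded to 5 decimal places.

f(y_0) = 1.370134, f(y_1) = 1.575450
y_2 = 8.710000 - (1.575450)·(8.710000 - 8.230000)/(1.575450 - (1.370134)) = 5.026812; f(y_2) = -3.714162
y_3 = 5.026812 - (-3.714162)·(5.026812 - 8.710000)/(-3.714162 - (1.575450)) = 7.613005; f(y_3) = 0.794111

7.61301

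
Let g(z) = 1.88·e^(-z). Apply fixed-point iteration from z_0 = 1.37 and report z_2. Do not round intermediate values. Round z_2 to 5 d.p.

z_1 = g(1.370000) = 0.477721
z_2 = g(0.477721) = 1.165967

1.16597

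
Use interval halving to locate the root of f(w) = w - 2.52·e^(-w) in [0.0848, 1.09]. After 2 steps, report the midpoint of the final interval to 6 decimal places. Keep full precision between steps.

0.964350

f(0.084800) = -2.230314, f(1.090000) = 0.242734 (opposite signs)
step 1: m = 0.587400, f(m) = -0.813141 < 0 → root in [0.587400, 1.090000]
step 2: m = 0.838700, f(m) = -0.250626 < 0 → root in [0.838700, 1.090000]
Midpoint of [0.838700, 1.090000] = 0.964350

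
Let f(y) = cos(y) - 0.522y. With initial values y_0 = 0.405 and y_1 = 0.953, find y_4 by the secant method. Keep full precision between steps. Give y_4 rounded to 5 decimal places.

1.01339

f(y_0) = 0.707692, f(y_1) = 0.081774
y_2 = 0.953000 - (0.081774)·(0.953000 - 0.405000)/(0.081774 - (0.707692)) = 1.024594; f(y_2) = -0.015393
y_3 = 1.024594 - (-0.015393)·(1.024594 - 0.953000)/(-0.015393 - (0.081774)) = 1.013253; f(y_3) = 0.000185
y_4 = 1.013253 - (0.000185)·(1.013253 - 1.024594)/(0.000185 - (-0.015393)) = 1.013388; f(y_4) = 0.000000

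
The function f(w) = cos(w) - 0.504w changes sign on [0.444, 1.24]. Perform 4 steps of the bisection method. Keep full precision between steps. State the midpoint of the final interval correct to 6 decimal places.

1.016125

f(0.444000) = 0.679265, f(1.240000) = -0.300164 (opposite signs)
step 1: m = 0.842000, f(m) = 0.241604 > 0 → root in [0.842000, 1.240000]
step 2: m = 1.041000, f(m) = -0.019306 < 0 → root in [0.842000, 1.041000]
step 3: m = 0.941500, f(m) = 0.114060 > 0 → root in [0.941500, 1.041000]
step 4: m = 0.991250, f(m) = 0.048054 > 0 → root in [0.991250, 1.041000]
Midpoint of [0.991250, 1.041000] = 1.016125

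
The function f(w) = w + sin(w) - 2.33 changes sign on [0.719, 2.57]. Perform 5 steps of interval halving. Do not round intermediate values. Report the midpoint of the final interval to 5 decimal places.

f(0.719000) = -0.952367, f(2.570000) = 0.780972 (opposite signs)
step 1: m = 1.644500, f(m) = 0.311785 > 0 → root in [0.719000, 1.644500]
step 2: m = 1.181750, f(m) = -0.222979 < 0 → root in [1.181750, 1.644500]
step 3: m = 1.413125, f(m) = 0.070721 > 0 → root in [1.181750, 1.413125]
step 4: m = 1.297438, f(m) = -0.069693 < 0 → root in [1.297438, 1.413125]
step 5: m = 1.355281, f(m) = 0.002148 > 0 → root in [1.297438, 1.355281]
Midpoint of [1.297438, 1.355281] = 1.326359

1.32636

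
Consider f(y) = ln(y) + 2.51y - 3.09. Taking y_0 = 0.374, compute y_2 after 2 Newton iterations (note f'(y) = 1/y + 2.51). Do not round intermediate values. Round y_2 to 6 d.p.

1.164159

Newton update: y ← y − f(y)/f'(y).
y_0 = 0.374000: f = -3.134759, f' = 5.183797 → y_1 = 0.374000 - (-3.134759)/(5.183797) = 0.978723
y_1 = 0.978723: f = -0.654913, f' = 3.531740 → y_2 = 0.978723 - (-0.654913)/(3.531740) = 1.164159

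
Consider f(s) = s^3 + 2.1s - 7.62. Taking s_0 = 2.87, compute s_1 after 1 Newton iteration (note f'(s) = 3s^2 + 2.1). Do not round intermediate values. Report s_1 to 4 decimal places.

Newton update: s ← s − f(s)/f'(s).
s_0 = 2.870000: f = 22.046903, f' = 26.810700 → s_1 = 2.870000 - (22.046903)/(26.810700) = 2.047683

2.0477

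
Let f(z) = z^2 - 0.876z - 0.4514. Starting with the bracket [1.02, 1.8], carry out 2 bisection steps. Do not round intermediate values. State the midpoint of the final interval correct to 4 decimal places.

1.3125

f(1.020000) = -0.304520, f(1.800000) = 1.211800 (opposite signs)
step 1: m = 1.410000, f(m) = 0.301540 > 0 → root in [1.020000, 1.410000]
step 2: m = 1.215000, f(m) = -0.039515 < 0 → root in [1.215000, 1.410000]
Midpoint of [1.215000, 1.410000] = 1.312500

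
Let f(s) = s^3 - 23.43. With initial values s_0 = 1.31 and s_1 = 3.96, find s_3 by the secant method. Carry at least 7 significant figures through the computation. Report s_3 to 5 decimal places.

Secant update: s_(k+1) = s_k − f(s_k)·(s_k − s_(k-1))/(f(s_k) − f(s_(k-1))).
f(s_0) = -21.181909, f(s_1) = 38.669136
s_2 = 3.960000 - (38.669136)·(3.960000 - 1.310000)/(38.669136 - (-21.181909)) = 2.247863; f(s_2) = -12.071805
s_3 = 2.247863 - (-12.071805)·(2.247863 - 3.960000)/(-12.071805 - (38.669136)) = 2.655198; f(s_3) = -4.710647

2.65520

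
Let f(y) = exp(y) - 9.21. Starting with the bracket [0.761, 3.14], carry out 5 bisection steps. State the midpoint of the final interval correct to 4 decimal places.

f(0.761000) = -7.069584, f(3.140000) = 13.893867 (opposite signs)
step 1: m = 1.950500, f(m) = -2.177797 < 0 → root in [1.950500, 3.140000]
step 2: m = 2.545250, f(m) = 3.536414 > 0 → root in [1.950500, 2.545250]
step 3: m = 2.247875, f(m) = 0.257596 > 0 → root in [1.950500, 2.247875]
step 4: m = 2.099188, f(m) = -1.050462 < 0 → root in [2.099188, 2.247875]
step 5: m = 2.173531, f(m) = -0.420734 < 0 → root in [2.173531, 2.247875]
Midpoint of [2.173531, 2.247875] = 2.210703

2.2107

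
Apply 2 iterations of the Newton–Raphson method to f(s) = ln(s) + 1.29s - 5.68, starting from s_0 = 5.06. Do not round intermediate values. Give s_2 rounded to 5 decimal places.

Newton update: s ← s − f(s)/f'(s).
f'(s) = 1/s + 1.29
s_0 = 5.060000: f = 2.468766, f' = 1.487628 → s_1 = 5.060000 - (2.468766)/(1.487628) = 3.400468
s_1 = 3.400468: f = -0.069483, f' = 1.584077 → s_2 = 3.400468 - (-0.069483)/(1.584077) = 3.444332

3.44433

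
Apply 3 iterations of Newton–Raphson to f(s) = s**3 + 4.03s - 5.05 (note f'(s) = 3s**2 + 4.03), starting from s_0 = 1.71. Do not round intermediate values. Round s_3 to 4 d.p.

s_0 = 1.710000: f = 6.841511, f' = 12.802300 → s_1 = 1.710000 - (6.841511)/(12.802300) = 1.175603
s_1 = 1.175603: f = 1.312413, f' = 8.176127 → s_2 = 1.175603 - (1.312413)/(8.176127) = 1.015085
s_2 = 1.015085: f = 0.086736, f' = 7.121194 → s_3 = 1.015085 - (0.086736)/(7.121194) = 1.002905

1.0029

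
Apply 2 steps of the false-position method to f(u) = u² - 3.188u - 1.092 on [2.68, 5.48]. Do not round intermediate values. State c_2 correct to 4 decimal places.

False-position update: c = (a·f(b) − b·f(a))/(f(b) − f(a)); replace the endpoint whose sign matches f(c).
f(2.680000) = -2.453440, f(5.480000) = 11.468160
step 1: c = 3.173451, f(c) = -1.138170 < 0 → new bracket [3.173451, 5.480000]
step 2: c = 3.381699, f(c) = -0.436967 < 0 → new bracket [3.381699, 5.480000]

3.3817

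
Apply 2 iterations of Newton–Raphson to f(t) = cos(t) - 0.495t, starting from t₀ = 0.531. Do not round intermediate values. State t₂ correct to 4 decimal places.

1.0352

Newton update: t ← t − f(t)/f'(t).
f'(t) = -sin(t) - 0.495
t_0 = 0.531000: f = 0.599456, f' = -1.001396 → t_1 = 0.531000 - (0.599456)/(-1.001396) = 1.129620
t_1 = 1.129620: f = -0.132159, f' = -1.399250 → t_2 = 1.129620 - (-0.132159)/(-1.399250) = 1.035171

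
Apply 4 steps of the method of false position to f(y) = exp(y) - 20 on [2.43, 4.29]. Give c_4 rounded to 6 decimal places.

False-position update: c = (a·f(b) − b·f(a))/(f(b) − f(a)); replace the endpoint whose sign matches f(c).
f(2.430000) = -8.641118, f(4.290000) = 52.966468
step 1: c = 2.690885, f(c) = -5.255285 < 0 → new bracket [2.690885, 4.290000]
step 2: c = 2.835226, f(c) = -2.965749 < 0 → new bracket [2.835226, 4.290000]
step 3: c = 2.912364, f(c) = -1.599755 < 0 → new bracket [2.912364, 4.290000]
step 4: c = 2.952753, f(c) = -0.841374 < 0 → new bracket [2.952753, 4.290000]

2.952753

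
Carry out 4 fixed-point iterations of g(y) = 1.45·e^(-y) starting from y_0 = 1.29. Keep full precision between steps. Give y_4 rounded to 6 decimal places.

y_1 = g(1.290000) = 0.399143
y_2 = g(0.399143) = 0.972798
y_3 = g(0.972798) = 0.548135
y_4 = g(0.548135) = 0.838139

0.838139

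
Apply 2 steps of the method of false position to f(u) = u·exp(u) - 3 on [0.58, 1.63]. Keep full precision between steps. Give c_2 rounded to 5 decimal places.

f(0.580000) = -1.964098, f(1.630000) = 5.319316
step 1: c = 0.863151, f(c) = -0.953800 < 0 → new bracket [0.863151, 1.630000]
step 2: c = 0.979747, f(c) = -0.390169 < 0 → new bracket [0.979747, 1.630000]

0.97975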